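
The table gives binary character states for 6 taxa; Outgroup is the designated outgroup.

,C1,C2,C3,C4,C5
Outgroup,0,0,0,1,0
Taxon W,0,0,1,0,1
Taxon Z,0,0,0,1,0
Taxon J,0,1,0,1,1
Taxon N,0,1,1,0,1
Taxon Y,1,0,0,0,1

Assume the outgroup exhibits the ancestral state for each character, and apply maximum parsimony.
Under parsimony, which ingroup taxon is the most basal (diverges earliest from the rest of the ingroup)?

Taxon Z

Character polarity is set by the outgroup: the derived state is whichever differs from the outgroup's state, so for C4 the derived state is '0', and for the remaining characters it is '1'.
C1 (derived state '1') is unique to Taxon Y (autapomorphy; uninformative for grouping).
C2 groups Taxon J and Taxon N, which is incompatible with the clades supported by the remaining characters; treating it as convergent (homoplasy) costs fewer steps than any alternative tree.
C3 (derived state '1') is shared by Taxon N and Taxon W — a synapomorphy uniting that clade.
C4: derived state '0' in Taxon N, Taxon W, and Taxon Y only — synapomorphy for {Taxon N, Taxon W, Taxon Y}.
C5: derived state '1' in Taxon J, Taxon N, Taxon W, and Taxon Y only — synapomorphy for {Taxon J, Taxon N, Taxon W, Taxon Y}.
Most parsimonious ingroup topology: ((((Taxon W,Taxon N),Taxon Y),Taxon J),Taxon Z).
Taxon Z is sister to the clade containing all other ingroup taxa, so it is the earliest-diverging (most basal) ingroup lineage.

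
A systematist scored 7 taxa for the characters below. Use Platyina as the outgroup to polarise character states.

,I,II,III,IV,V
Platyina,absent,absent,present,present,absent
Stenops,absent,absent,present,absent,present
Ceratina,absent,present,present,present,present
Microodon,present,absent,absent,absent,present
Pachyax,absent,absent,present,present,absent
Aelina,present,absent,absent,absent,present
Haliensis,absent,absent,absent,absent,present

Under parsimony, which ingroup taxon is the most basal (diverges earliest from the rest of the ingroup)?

Character polarity is set by the outgroup: the derived state is whichever differs from the outgroup's state, so for III, IV the derived state is 'absent', and for the remaining characters it is 'present'.
I (derived state 'present') is shared by Aelina and Microodon — a synapomorphy uniting that clade.
II (derived state 'present') is unique to Ceratina (autapomorphy; uninformative for grouping).
III: derived state 'absent' in Aelina, Haliensis, and Microodon only — synapomorphy for {Aelina, Haliensis, Microodon}.
IV: derived state 'absent' in Aelina, Haliensis, Microodon, and Stenops only — synapomorphy for {Aelina, Haliensis, Microodon, Stenops}.
V: derived state 'present' in Aelina, Ceratina, Haliensis, Microodon, and Stenops only — synapomorphy for {Aelina, Ceratina, Haliensis, Microodon, Stenops}.
Most parsimonious ingroup topology: (((Stenops,((Microodon,Aelina),Haliensis)),Ceratina),Pachyax).
Pachyax is sister to the clade containing all other ingroup taxa, so it is the earliest-diverging (most basal) ingroup lineage.

Pachyax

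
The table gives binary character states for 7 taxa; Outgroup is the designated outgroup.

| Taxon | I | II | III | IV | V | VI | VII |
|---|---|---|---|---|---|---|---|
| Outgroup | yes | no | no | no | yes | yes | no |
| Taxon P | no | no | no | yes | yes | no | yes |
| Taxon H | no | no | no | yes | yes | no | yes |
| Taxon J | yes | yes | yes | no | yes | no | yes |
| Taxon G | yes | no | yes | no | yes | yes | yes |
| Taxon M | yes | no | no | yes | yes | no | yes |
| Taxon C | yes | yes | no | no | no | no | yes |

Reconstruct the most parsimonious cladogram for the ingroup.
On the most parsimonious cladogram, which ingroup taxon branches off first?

Character polarity is set by the outgroup: the derived state is whichever differs from the outgroup's state, so for I, V, VI the derived state is 'no', and for the remaining characters it is 'yes'.
I: derived state 'no' in Taxon H and Taxon P only — synapomorphy for {Taxon H, Taxon P}.
II (derived state 'yes') is shared by Taxon C and Taxon J — a synapomorphy uniting that clade.
III (state 'yes') occurs in Taxon G and Taxon J but conflicts with the nesting implied by the other characters — most parsimoniously interpreted as homoplasy.
IV: derived state 'yes' in Taxon H, Taxon M, and Taxon P only — synapomorphy for {Taxon H, Taxon M, Taxon P}.
V: derived state 'no' in Taxon C only — an autapomorphy, so it tells us nothing about relationships among taxa.
VI (derived state 'no') is shared by Taxon C, Taxon H, Taxon J, Taxon M, and Taxon P — a synapomorphy uniting that clade.
All ingroup taxa share the derived state 'yes' for VII; it defines the ingroup but does not resolve relationships within it.
Most parsimonious ingroup topology: ((((Taxon P,Taxon H),Taxon M),(Taxon J,Taxon C)),Taxon G).
Taxon G is sister to the clade containing all other ingroup taxa, so it is the earliest-diverging (most basal) ingroup lineage.

Taxon G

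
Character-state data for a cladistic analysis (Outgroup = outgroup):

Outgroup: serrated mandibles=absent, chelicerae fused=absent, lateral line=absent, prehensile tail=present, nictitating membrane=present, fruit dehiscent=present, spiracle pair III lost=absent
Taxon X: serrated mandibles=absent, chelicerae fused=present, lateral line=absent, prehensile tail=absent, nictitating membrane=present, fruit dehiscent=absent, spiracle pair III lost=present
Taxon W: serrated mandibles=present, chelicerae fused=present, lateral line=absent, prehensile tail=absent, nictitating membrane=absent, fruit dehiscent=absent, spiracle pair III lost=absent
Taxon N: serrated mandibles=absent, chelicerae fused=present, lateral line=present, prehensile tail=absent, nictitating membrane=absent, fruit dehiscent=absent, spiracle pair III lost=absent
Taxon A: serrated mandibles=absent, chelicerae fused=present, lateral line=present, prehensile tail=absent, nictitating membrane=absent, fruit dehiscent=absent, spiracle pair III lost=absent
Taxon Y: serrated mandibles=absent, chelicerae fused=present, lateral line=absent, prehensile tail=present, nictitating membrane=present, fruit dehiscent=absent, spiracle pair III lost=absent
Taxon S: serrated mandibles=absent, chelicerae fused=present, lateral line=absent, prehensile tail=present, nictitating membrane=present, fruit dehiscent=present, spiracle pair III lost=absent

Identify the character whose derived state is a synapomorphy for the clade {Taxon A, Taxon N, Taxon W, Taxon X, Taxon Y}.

fruit dehiscent

Character polarity is set by the outgroup: the derived state is whichever differs from the outgroup's state, so for prehensile tail, nictitating membrane, fruit dehiscent the derived state is 'absent', and for the remaining characters it is 'present'.
serrated mandibles: derived state 'present' in Taxon W only — an autapomorphy, so it tells us nothing about relationships among taxa.
chelicerae fused (derived state 'present') is shared by all ingroup taxa — unites the whole ingroup.
lateral line (derived state 'present') is shared by Taxon A and Taxon N — a synapomorphy uniting that clade.
Only Taxon A, Taxon N, Taxon W, and Taxon X show the derived state 'absent' for prehensile tail, supporting them as a clade.
Only Taxon A, Taxon N, and Taxon W show the derived state 'absent' for nictitating membrane, supporting them as a clade.
Only Taxon A, Taxon N, Taxon W, Taxon X, and Taxon Y show the derived state 'absent' for fruit dehiscent, supporting them as a clade.
spiracle pair III lost: derived state 'present' in Taxon X only — an autapomorphy, so it tells us nothing about relationships among taxa.
Most parsimonious ingroup topology: (((Taxon X,(Taxon W,(Taxon N,Taxon A))),Taxon Y),Taxon S).
The clade {Taxon A, Taxon N, Taxon W, Taxon X, Taxon Y} is supported by fruit dehiscent: its derived state 'absent' occurs in exactly those taxa and in no other taxon (including the outgroup).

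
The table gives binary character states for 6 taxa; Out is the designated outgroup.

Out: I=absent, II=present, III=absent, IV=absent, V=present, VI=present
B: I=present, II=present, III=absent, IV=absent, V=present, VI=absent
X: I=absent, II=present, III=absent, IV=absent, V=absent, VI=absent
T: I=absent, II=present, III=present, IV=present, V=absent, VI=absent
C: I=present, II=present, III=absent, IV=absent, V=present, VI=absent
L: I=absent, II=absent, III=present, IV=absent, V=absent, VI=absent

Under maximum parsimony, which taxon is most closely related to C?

B

Character polarity is set by the outgroup: the derived state is whichever differs from the outgroup's state, so for II, V, VI the derived state is 'absent', and for the remaining characters it is 'present'.
I (derived state 'present') is shared by B and C — a synapomorphy uniting that clade.
II: derived state 'absent' in L only — an autapomorphy, so it tells us nothing about relationships among taxa.
III: derived state 'present' in L and T only — synapomorphy for {L, T}.
IV (derived state 'present') is unique to T (autapomorphy; uninformative for grouping).
Only L, T, and X show the derived state 'absent' for V, supporting them as a clade.
All ingroup taxa share the derived state 'absent' for VI; it defines the ingroup but does not resolve relationships within it.
Most parsimonious ingroup topology: ((B,C),(X,(T,L))).
C and B form a cherry on this tree, so they are sister taxa.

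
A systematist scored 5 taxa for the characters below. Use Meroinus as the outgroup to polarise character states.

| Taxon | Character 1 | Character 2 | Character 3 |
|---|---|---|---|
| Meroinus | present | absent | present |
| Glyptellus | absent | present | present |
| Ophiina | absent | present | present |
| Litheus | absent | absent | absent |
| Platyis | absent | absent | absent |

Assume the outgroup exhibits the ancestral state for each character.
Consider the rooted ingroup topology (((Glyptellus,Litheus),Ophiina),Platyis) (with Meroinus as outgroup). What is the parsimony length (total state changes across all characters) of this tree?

Map each character onto (((Glyptellus,Litheus),Ophiina),Platyis) (rooted by Meroinus) and count the minimum state changes it requires (Fitch parsimony):
Character 1: 1; Character 2: 2; Character 3: 2.
Total tree length = 5.

5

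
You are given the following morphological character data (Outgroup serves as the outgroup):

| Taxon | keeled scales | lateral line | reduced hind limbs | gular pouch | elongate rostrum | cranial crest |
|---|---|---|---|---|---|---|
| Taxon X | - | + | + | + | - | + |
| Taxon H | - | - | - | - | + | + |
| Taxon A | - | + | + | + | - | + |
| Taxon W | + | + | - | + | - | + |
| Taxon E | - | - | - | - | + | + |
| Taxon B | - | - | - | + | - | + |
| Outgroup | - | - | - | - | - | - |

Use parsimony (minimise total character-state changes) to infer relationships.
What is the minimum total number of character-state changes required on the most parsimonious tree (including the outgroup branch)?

6

The outgroup has state '-' for every character, so '+' is the derived state throughout.
keeled scales (derived state '+') is unique to Taxon W (autapomorphy; uninformative for grouping).
lateral line: derived state '+' in Taxon A, Taxon W, and Taxon X only — synapomorphy for {Taxon A, Taxon W, Taxon X}.
reduced hind limbs (derived state '+') is shared by Taxon A and Taxon X — a synapomorphy uniting that clade.
gular pouch: derived state '+' in Taxon A, Taxon B, Taxon W, and Taxon X only — synapomorphy for {Taxon A, Taxon B, Taxon W, Taxon X}.
Only Taxon E and Taxon H show the derived state '+' for elongate rostrum, supporting them as a clade.
All ingroup taxa share the derived state '+' for cranial crest; it defines the ingroup but does not resolve relationships within it.
Most parsimonious ingroup topology: ((Taxon H,Taxon E),(((Taxon X,Taxon A),Taxon W),Taxon B)).
Changes per character on this tree: keeled scales: 1; lateral line: 1; reduced hind limbs: 1; gular pouch: 1; elongate rostrum: 1; cranial crest: 1.
Total = 6.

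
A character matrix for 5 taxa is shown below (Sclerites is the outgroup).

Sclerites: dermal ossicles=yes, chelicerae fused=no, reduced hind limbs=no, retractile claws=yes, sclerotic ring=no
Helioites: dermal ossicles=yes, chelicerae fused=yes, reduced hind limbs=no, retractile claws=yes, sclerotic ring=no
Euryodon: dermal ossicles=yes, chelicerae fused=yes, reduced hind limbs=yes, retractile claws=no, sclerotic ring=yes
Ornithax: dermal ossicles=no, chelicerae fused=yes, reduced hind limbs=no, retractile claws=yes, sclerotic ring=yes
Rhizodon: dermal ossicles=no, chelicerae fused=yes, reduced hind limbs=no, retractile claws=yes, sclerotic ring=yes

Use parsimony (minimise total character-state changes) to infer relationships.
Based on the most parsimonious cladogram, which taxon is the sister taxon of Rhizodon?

Character polarity is set by the outgroup: the derived state is whichever differs from the outgroup's state, so for dermal ossicles, retractile claws the derived state is 'no', and for the remaining characters it is 'yes'.
dermal ossicles: derived state 'no' in Ornithax and Rhizodon only — synapomorphy for {Ornithax, Rhizodon}.
chelicerae fused (derived state 'yes') is shared by all ingroup taxa — unites the whole ingroup.
reduced hind limbs (derived state 'yes') is unique to Euryodon (autapomorphy; uninformative for grouping).
retractile claws: derived state 'no' in Euryodon only — an autapomorphy, so it tells us nothing about relationships among taxa.
sclerotic ring: derived state 'yes' in Euryodon, Ornithax, and Rhizodon only — synapomorphy for {Euryodon, Ornithax, Rhizodon}.
Most parsimonious ingroup topology: (Helioites,(Euryodon,(Ornithax,Rhizodon))).
Rhizodon and Ornithax form a cherry on this tree, so they are sister taxa.

Ornithax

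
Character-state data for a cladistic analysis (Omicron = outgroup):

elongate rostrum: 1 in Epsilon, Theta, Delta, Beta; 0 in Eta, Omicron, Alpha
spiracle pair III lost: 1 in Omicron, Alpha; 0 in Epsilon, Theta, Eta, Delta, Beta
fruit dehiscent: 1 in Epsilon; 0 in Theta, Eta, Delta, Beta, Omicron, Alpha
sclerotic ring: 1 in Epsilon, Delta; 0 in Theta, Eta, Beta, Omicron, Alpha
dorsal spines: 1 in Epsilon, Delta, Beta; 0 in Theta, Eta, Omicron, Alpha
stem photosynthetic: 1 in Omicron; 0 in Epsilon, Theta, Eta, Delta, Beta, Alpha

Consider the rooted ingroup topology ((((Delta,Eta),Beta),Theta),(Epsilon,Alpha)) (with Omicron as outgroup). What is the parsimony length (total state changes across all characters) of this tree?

Map each character onto ((((Delta,Eta),Beta),Theta),(Epsilon,Alpha)) (rooted by Omicron) and count the minimum state changes it requires (Fitch parsimony):
elongate rostrum: 3; spiracle pair III lost: 2; fruit dehiscent: 1; sclerotic ring: 2; dorsal spines: 3; stem photosynthetic: 1.
Total tree length = 12.

12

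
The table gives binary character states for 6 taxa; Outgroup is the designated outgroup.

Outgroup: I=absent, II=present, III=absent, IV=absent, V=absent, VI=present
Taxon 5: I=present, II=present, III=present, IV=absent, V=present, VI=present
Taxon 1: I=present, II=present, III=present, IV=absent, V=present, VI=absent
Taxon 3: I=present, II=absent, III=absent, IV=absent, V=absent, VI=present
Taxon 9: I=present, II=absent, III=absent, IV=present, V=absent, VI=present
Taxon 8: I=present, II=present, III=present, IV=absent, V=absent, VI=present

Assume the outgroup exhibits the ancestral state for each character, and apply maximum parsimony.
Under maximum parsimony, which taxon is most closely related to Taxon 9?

Taxon 3

Character polarity is set by the outgroup: the derived state is whichever differs from the outgroup's state, so for II, VI the derived state is 'absent', and for the remaining characters it is 'present'.
All ingroup taxa share the derived state 'present' for I; it defines the ingroup but does not resolve relationships within it.
II (derived state 'absent') is shared by Taxon 3 and Taxon 9 — a synapomorphy uniting that clade.
III (derived state 'present') is shared by Taxon 1, Taxon 5, and Taxon 8 — a synapomorphy uniting that clade.
IV: derived state 'present' in Taxon 9 only — an autapomorphy, so it tells us nothing about relationships among taxa.
Only Taxon 1 and Taxon 5 show the derived state 'present' for V, supporting them as a clade.
VI: derived state 'absent' in Taxon 1 only — an autapomorphy, so it tells us nothing about relationships among taxa.
Most parsimonious ingroup topology: (((Taxon 5,Taxon 1),Taxon 8),(Taxon 3,Taxon 9)).
Taxon 9 and Taxon 3 form a cherry on this tree, so they are sister taxa.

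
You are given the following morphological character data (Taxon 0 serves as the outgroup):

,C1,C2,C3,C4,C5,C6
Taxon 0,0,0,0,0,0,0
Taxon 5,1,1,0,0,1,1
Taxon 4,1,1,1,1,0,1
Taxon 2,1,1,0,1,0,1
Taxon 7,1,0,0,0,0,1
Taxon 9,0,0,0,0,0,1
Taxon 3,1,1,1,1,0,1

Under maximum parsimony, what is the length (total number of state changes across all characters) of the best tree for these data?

6

The outgroup has state '0' for every character, so '1' is the derived state throughout.
Only Taxon 2, Taxon 3, Taxon 4, Taxon 5, and Taxon 7 show the derived state '1' for C1, supporting them as a clade.
C2 (derived state '1') is shared by Taxon 2, Taxon 3, Taxon 4, and Taxon 5 — a synapomorphy uniting that clade.
C3 (derived state '1') is shared by Taxon 3 and Taxon 4 — a synapomorphy uniting that clade.
Only Taxon 2, Taxon 3, and Taxon 4 show the derived state '1' for C4, supporting them as a clade.
C5 (derived state '1') is unique to Taxon 5 (autapomorphy; uninformative for grouping).
C6 (derived state '1') is shared by all ingroup taxa — unites the whole ingroup.
Most parsimonious ingroup topology: (((Taxon 5,((Taxon 4,Taxon 3),Taxon 2)),Taxon 7),Taxon 9).
Changes per character on this tree: C1: 1; C2: 1; C3: 1; C4: 1; C5: 1; C6: 1.
Total = 6.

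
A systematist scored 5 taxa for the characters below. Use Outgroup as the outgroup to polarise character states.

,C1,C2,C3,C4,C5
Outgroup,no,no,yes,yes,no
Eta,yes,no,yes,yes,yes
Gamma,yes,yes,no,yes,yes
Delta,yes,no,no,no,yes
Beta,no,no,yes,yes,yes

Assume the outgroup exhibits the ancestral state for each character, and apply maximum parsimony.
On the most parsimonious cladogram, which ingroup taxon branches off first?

Character polarity is set by the outgroup: the derived state is whichever differs from the outgroup's state, so for C3, C4 the derived state is 'no', and for the remaining characters it is 'yes'.
Only Delta, Eta, and Gamma show the derived state 'yes' for C1, supporting them as a clade.
C2 (derived state 'yes') is unique to Gamma (autapomorphy; uninformative for grouping).
C3 (derived state 'no') is shared by Delta and Gamma — a synapomorphy uniting that clade.
C4: derived state 'no' in Delta only — an autapomorphy, so it tells us nothing about relationships among taxa.
All ingroup taxa share the derived state 'yes' for C5; it defines the ingroup but does not resolve relationships within it.
Most parsimonious ingroup topology: ((Eta,(Gamma,Delta)),Beta).
Beta is sister to the clade containing all other ingroup taxa, so it is the earliest-diverging (most basal) ingroup lineage.

Beta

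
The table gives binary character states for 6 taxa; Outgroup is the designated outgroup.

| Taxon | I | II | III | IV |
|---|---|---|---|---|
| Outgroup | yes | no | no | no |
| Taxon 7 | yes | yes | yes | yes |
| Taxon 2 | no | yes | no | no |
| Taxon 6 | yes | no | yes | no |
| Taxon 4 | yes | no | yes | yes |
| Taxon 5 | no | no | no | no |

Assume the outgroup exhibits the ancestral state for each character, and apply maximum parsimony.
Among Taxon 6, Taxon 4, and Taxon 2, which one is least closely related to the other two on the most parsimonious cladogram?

Taxon 2

Character polarity is set by the outgroup: the derived state is whichever differs from the outgroup's state, so for I the derived state is 'no', and for the remaining characters it is 'yes'.
I: derived state 'no' in Taxon 2 and Taxon 5 only — synapomorphy for {Taxon 2, Taxon 5}.
II (state 'yes') occurs in Taxon 2 and Taxon 7 but conflicts with the nesting implied by the other characters — most parsimoniously interpreted as homoplasy.
III (derived state 'yes') is shared by Taxon 4, Taxon 6, and Taxon 7 — a synapomorphy uniting that clade.
IV (derived state 'yes') is shared by Taxon 4 and Taxon 7 — a synapomorphy uniting that clade.
Most parsimonious ingroup topology: (((Taxon 7,Taxon 4),Taxon 6),(Taxon 2,Taxon 5)).
Taxon 4 and Taxon 6 share a more recent common ancestor with each other than either does with Taxon 2, so Taxon 2 is the least closely related of the three.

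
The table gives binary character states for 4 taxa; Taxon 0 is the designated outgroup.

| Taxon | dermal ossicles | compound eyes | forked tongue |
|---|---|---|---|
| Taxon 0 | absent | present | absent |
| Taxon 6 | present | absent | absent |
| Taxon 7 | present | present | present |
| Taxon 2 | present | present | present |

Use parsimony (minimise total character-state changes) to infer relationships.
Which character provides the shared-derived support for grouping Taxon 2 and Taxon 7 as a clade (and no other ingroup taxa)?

forked tongue

Character polarity is set by the outgroup: the derived state is whichever differs from the outgroup's state, so for compound eyes the derived state is 'absent', and for the remaining characters it is 'present'.
All ingroup taxa share the derived state 'present' for dermal ossicles; it defines the ingroup but does not resolve relationships within it.
compound eyes: derived state 'absent' in Taxon 6 only — an autapomorphy, so it tells us nothing about relationships among taxa.
Only Taxon 2 and Taxon 7 show the derived state 'present' for forked tongue, supporting them as a clade.
Most parsimonious ingroup topology: (Taxon 6,(Taxon 7,Taxon 2)).
The clade {Taxon 2, Taxon 7} is supported by forked tongue: its derived state 'present' occurs in exactly those taxa and in no other taxon (including the outgroup).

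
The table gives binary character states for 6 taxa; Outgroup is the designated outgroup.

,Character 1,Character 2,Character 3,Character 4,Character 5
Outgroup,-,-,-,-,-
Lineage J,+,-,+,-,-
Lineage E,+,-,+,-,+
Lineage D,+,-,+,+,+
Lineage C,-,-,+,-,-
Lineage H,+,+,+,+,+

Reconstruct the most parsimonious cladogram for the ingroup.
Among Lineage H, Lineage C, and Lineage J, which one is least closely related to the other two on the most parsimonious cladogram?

Lineage C

The outgroup has state '-' for every character, so '+' is the derived state throughout.
Character 1: derived state '+' in Lineage D, Lineage E, Lineage H, and Lineage J only — synapomorphy for {Lineage D, Lineage E, Lineage H, Lineage J}.
Character 2 (derived state '+') is unique to Lineage H (autapomorphy; uninformative for grouping).
Character 3 (derived state '+') is shared by all ingroup taxa — unites the whole ingroup.
Character 4: derived state '+' in Lineage D and Lineage H only — synapomorphy for {Lineage D, Lineage H}.
Character 5 (derived state '+') is shared by Lineage D, Lineage E, and Lineage H — a synapomorphy uniting that clade.
Most parsimonious ingroup topology: ((Lineage J,(Lineage E,(Lineage D,Lineage H))),Lineage C).
Lineage H and Lineage J share a more recent common ancestor with each other than either does with Lineage C, so Lineage C is the least closely related of the three.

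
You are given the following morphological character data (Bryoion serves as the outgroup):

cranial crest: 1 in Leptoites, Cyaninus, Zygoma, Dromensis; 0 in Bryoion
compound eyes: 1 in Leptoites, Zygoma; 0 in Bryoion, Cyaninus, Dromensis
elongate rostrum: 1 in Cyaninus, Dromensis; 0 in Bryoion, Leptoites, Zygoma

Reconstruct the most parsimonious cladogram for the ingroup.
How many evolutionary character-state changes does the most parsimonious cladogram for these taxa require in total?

The outgroup has state '0' for every character, so '1' is the derived state throughout.
cranial crest (derived state '1') is shared by all ingroup taxa — unites the whole ingroup.
compound eyes (derived state '1') is shared by Leptoites and Zygoma — a synapomorphy uniting that clade.
Only Cyaninus and Dromensis show the derived state '1' for elongate rostrum, supporting them as a clade.
Most parsimonious ingroup topology: ((Leptoites,Zygoma),(Cyaninus,Dromensis)).
Changes per character on this tree: cranial crest: 1; compound eyes: 1; elongate rostrum: 1.
Total = 3.

3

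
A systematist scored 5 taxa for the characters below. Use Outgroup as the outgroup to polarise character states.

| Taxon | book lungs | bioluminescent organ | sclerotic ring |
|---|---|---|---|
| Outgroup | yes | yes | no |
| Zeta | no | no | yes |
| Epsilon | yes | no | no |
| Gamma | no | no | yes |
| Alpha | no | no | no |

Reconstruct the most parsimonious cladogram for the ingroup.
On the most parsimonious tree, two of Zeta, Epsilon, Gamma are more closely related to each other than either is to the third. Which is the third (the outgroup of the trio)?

Epsilon

Character polarity is set by the outgroup: the derived state is whichever differs from the outgroup's state, so for book lungs, bioluminescent organ the derived state is 'no', and for the remaining characters it is 'yes'.
Only Alpha, Gamma, and Zeta show the derived state 'no' for book lungs, supporting them as a clade.
All ingroup taxa share the derived state 'no' for bioluminescent organ; it defines the ingroup but does not resolve relationships within it.
sclerotic ring: derived state 'yes' in Gamma and Zeta only — synapomorphy for {Gamma, Zeta}.
Most parsimonious ingroup topology: (((Zeta,Gamma),Alpha),Epsilon).
Gamma and Zeta share a more recent common ancestor with each other than either does with Epsilon, so Epsilon is the least closely related of the three.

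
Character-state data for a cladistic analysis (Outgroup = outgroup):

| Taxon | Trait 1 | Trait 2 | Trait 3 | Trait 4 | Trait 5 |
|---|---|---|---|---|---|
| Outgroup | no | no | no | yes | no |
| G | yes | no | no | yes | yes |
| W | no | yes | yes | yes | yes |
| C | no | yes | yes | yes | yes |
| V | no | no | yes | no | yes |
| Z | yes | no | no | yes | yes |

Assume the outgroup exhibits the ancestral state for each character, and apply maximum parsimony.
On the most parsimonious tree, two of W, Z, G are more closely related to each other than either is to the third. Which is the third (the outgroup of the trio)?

W

Character polarity is set by the outgroup: the derived state is whichever differs from the outgroup's state, so for Trait 4 the derived state is 'no', and for the remaining characters it is 'yes'.
Trait 1 (derived state 'yes') is shared by G and Z — a synapomorphy uniting that clade.
Trait 2: derived state 'yes' in C and W only — synapomorphy for {C, W}.
Only C, V, and W show the derived state 'yes' for Trait 3, supporting them as a clade.
Trait 4 (derived state 'no') is unique to V (autapomorphy; uninformative for grouping).
All ingroup taxa share the derived state 'yes' for Trait 5; it defines the ingroup but does not resolve relationships within it.
Most parsimonious ingroup topology: ((G,Z),((W,C),V)).
Z and G share a more recent common ancestor with each other than either does with W, so W is the least closely related of the three.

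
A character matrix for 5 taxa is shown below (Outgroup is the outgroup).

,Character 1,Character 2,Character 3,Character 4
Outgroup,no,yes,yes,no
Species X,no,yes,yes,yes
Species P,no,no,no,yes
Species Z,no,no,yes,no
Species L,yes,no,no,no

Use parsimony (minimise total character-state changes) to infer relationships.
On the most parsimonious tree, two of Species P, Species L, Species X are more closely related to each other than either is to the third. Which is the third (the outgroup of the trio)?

Species X

Character polarity is set by the outgroup: the derived state is whichever differs from the outgroup's state, so for Character 2, Character 3 the derived state is 'no', and for the remaining characters it is 'yes'.
Character 1: derived state 'yes' in Species L only — an autapomorphy, so it tells us nothing about relationships among taxa.
Character 2 (derived state 'no') is shared by Species L, Species P, and Species Z — a synapomorphy uniting that clade.
Character 3: derived state 'no' in Species L and Species P only — synapomorphy for {Species L, Species P}.
Character 4 (state 'yes') occurs in Species P and Species X but conflicts with the nesting implied by the other characters — most parsimoniously interpreted as homoplasy.
Most parsimonious ingroup topology: (Species X,((Species P,Species L),Species Z)).
Species L and Species P share a more recent common ancestor with each other than either does with Species X, so Species X is the least closely related of the three.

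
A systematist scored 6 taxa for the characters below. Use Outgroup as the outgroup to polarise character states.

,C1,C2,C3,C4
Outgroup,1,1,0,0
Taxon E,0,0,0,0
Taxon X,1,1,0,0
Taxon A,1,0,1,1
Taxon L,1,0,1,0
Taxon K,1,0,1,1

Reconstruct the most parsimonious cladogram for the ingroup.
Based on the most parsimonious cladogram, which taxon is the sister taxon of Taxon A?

Character polarity is set by the outgroup: the derived state is whichever differs from the outgroup's state, so for C1, C2 the derived state is '0', and for the remaining characters it is '1'.
C1 (derived state '0') is unique to Taxon E (autapomorphy; uninformative for grouping).
C2 (derived state '0') is shared by Taxon A, Taxon E, Taxon K, and Taxon L — a synapomorphy uniting that clade.
C3: derived state '1' in Taxon A, Taxon K, and Taxon L only — synapomorphy for {Taxon A, Taxon K, Taxon L}.
C4 (derived state '1') is shared by Taxon A and Taxon K — a synapomorphy uniting that clade.
Most parsimonious ingroup topology: ((Taxon E,((Taxon A,Taxon K),Taxon L)),Taxon X).
Taxon A and Taxon K form a cherry on this tree, so they are sister taxa.

Taxon K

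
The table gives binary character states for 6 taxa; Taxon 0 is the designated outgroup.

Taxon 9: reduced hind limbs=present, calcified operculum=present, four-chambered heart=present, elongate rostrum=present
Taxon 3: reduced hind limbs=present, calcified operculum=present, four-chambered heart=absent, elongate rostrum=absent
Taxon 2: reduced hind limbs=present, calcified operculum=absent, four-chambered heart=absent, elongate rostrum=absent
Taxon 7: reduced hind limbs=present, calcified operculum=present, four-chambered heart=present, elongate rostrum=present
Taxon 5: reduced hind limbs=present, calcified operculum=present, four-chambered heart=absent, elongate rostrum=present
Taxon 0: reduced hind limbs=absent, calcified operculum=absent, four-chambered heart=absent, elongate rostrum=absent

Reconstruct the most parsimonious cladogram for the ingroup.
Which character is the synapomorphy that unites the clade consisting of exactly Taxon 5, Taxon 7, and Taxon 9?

elongate rostrum

The outgroup has state 'absent' for every character, so 'present' is the derived state throughout.
All ingroup taxa share the derived state 'present' for reduced hind limbs; it defines the ingroup but does not resolve relationships within it.
calcified operculum (derived state 'present') is shared by Taxon 3, Taxon 5, Taxon 7, and Taxon 9 — a synapomorphy uniting that clade.
four-chambered heart: derived state 'present' in Taxon 7 and Taxon 9 only — synapomorphy for {Taxon 7, Taxon 9}.
elongate rostrum: derived state 'present' in Taxon 5, Taxon 7, and Taxon 9 only — synapomorphy for {Taxon 5, Taxon 7, Taxon 9}.
Most parsimonious ingroup topology: (((Taxon 5,(Taxon 7,Taxon 9)),Taxon 3),Taxon 2).
The clade {Taxon 5, Taxon 7, Taxon 9} is supported by elongate rostrum: its derived state 'present' occurs in exactly those taxa and in no other taxon (including the outgroup).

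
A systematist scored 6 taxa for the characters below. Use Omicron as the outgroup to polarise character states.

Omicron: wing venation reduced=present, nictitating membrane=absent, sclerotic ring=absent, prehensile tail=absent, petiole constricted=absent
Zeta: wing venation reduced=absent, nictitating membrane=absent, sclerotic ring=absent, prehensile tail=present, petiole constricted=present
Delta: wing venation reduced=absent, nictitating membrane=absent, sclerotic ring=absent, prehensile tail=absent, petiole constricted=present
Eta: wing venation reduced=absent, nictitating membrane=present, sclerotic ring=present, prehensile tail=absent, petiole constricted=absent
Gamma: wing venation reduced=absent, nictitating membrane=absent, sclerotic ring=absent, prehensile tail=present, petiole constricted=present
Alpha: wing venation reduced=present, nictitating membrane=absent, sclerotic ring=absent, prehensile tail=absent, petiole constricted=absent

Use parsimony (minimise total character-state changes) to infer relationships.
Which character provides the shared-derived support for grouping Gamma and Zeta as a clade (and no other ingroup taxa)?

Character polarity is set by the outgroup: the derived state is whichever differs from the outgroup's state, so for wing venation reduced the derived state is 'absent', and for the remaining characters it is 'present'.
wing venation reduced: derived state 'absent' in Delta, Eta, Gamma, and Zeta only — synapomorphy for {Delta, Eta, Gamma, Zeta}.
nictitating membrane (derived state 'present') is unique to Eta (autapomorphy; uninformative for grouping).
sclerotic ring (derived state 'present') is unique to Eta (autapomorphy; uninformative for grouping).
prehensile tail (derived state 'present') is shared by Gamma and Zeta — a synapomorphy uniting that clade.
petiole constricted (derived state 'present') is shared by Delta, Gamma, and Zeta — a synapomorphy uniting that clade.
Most parsimonious ingroup topology: (((Delta,(Gamma,Zeta)),Eta),Alpha).
The clade {Gamma, Zeta} is supported by prehensile tail: its derived state 'present' occurs in exactly those taxa and in no other taxon (including the outgroup).

prehensile tail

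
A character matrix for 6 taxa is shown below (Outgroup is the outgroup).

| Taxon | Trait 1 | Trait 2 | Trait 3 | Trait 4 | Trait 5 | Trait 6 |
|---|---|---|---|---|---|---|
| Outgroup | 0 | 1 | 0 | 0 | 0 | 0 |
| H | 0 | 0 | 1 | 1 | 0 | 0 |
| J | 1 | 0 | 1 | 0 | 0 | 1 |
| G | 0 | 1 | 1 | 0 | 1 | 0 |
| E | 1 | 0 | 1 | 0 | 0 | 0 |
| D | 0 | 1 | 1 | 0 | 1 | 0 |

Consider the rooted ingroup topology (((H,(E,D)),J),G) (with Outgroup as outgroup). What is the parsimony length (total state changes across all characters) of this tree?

Map each character onto (((H,(E,D)),J),G) (rooted by Outgroup) and count the minimum state changes it requires (Fitch parsimony):
Trait 1: 2; Trait 2: 2; Trait 3: 1; Trait 4: 1; Trait 5: 2; Trait 6: 1.
Total tree length = 9.

9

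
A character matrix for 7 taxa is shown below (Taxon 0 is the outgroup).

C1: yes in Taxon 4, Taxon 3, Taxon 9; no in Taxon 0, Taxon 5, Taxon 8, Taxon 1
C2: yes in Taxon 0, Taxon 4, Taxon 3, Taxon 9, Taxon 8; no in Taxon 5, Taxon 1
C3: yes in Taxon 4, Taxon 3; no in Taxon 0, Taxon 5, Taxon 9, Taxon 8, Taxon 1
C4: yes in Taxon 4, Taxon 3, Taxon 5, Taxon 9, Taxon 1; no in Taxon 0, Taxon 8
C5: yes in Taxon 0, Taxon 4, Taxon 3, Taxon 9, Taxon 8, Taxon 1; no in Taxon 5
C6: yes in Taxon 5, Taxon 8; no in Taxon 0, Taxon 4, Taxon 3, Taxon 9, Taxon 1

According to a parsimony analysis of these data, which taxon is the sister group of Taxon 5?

Character polarity is set by the outgroup: the derived state is whichever differs from the outgroup's state, so for C2, C5 the derived state is 'no', and for the remaining characters it is 'yes'.
Only Taxon 3, Taxon 4, and Taxon 9 show the derived state 'yes' for C1, supporting them as a clade.
C2 (derived state 'no') is shared by Taxon 1 and Taxon 5 — a synapomorphy uniting that clade.
Only Taxon 3 and Taxon 4 show the derived state 'yes' for C3, supporting them as a clade.
C4 (derived state 'yes') is shared by Taxon 1, Taxon 3, Taxon 4, Taxon 5, and Taxon 9 — a synapomorphy uniting that clade.
C5: derived state 'no' in Taxon 5 only — an autapomorphy, so it tells us nothing about relationships among taxa.
C6 groups Taxon 5 and Taxon 8, which is incompatible with the clades supported by the remaining characters; treating it as convergent (homoplasy) costs fewer steps than any alternative tree.
Most parsimonious ingroup topology: ((((Taxon 4,Taxon 3),Taxon 9),(Taxon 5,Taxon 1)),Taxon 8).
Taxon 5 and Taxon 1 form a cherry on this tree, so they are sister taxa.

Taxon 1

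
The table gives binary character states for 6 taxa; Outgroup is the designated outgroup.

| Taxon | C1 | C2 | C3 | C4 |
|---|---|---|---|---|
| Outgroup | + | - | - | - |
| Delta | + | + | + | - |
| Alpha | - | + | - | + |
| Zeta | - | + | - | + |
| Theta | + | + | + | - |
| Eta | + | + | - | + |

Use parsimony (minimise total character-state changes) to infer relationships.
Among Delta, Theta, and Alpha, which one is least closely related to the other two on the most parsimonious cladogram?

Alpha

Character polarity is set by the outgroup: the derived state is whichever differs from the outgroup's state, so for C1 the derived state is '-', and for the remaining characters it is '+'.
C1: derived state '-' in Alpha and Zeta only — synapomorphy for {Alpha, Zeta}.
C2 (derived state '+') is shared by all ingroup taxa — unites the whole ingroup.
C3 (derived state '+') is shared by Delta and Theta — a synapomorphy uniting that clade.
Only Alpha, Eta, and Zeta show the derived state '+' for C4, supporting them as a clade.
Most parsimonious ingroup topology: ((Delta,Theta),((Alpha,Zeta),Eta)).
Theta and Delta share a more recent common ancestor with each other than either does with Alpha, so Alpha is the least closely related of the three.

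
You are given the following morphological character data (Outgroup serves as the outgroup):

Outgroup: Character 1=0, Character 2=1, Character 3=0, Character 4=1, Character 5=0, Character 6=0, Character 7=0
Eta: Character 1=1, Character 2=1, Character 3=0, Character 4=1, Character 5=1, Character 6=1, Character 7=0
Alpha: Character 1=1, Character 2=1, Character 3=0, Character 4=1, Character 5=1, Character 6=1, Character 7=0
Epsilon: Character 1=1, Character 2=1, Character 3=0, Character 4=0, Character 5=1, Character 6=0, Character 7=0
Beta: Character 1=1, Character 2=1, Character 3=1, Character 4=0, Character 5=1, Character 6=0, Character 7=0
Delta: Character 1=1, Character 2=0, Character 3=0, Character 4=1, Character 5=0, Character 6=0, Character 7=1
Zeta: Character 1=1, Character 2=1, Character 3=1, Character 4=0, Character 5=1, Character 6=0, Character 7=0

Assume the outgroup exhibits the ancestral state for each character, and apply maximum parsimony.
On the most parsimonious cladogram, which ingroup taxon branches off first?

Delta

Character polarity is set by the outgroup: the derived state is whichever differs from the outgroup's state, so for Character 2, Character 4 the derived state is '0', and for the remaining characters it is '1'.
All ingroup taxa share the derived state '1' for Character 1; it defines the ingroup but does not resolve relationships within it.
Character 2: derived state '0' in Delta only — an autapomorphy, so it tells us nothing about relationships among taxa.
Only Beta and Zeta show the derived state '1' for Character 3, supporting them as a clade.
Only Beta, Epsilon, and Zeta show the derived state '0' for Character 4, supporting them as a clade.
Only Alpha, Beta, Epsilon, Eta, and Zeta show the derived state '1' for Character 5, supporting them as a clade.
Character 6: derived state '1' in Alpha and Eta only — synapomorphy for {Alpha, Eta}.
Character 7 (derived state '1') is unique to Delta (autapomorphy; uninformative for grouping).
Most parsimonious ingroup topology: (((Eta,Alpha),(Epsilon,(Beta,Zeta))),Delta).
Delta is sister to the clade containing all other ingroup taxa, so it is the earliest-diverging (most basal) ingroup lineage.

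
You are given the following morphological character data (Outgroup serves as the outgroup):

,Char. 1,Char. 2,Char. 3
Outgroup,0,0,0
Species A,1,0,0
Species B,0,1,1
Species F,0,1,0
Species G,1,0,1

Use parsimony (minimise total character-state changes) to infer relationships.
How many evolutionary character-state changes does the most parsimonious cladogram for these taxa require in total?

4

The outgroup has state '0' for every character, so '1' is the derived state throughout.
Char. 1: derived state '1' in Species A and Species G only — synapomorphy for {Species A, Species G}.
Char. 2: derived state '1' in Species B and Species F only — synapomorphy for {Species B, Species F}.
Char. 3 groups Species B and Species G, which is incompatible with the clades supported by the remaining characters; treating it as convergent (homoplasy) costs fewer steps than any alternative tree.
Most parsimonious ingroup topology: ((Species A,Species G),(Species B,Species F)).
Changes per character on this tree: Char. 1: 1; Char. 2: 1; Char. 3: 2.
Total = 4.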